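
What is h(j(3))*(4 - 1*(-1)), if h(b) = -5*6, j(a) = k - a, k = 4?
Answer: -150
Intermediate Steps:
j(a) = 4 - a
h(b) = -30
h(j(3))*(4 - 1*(-1)) = -30*(4 - 1*(-1)) = -30*(4 + 1) = -30*5 = -150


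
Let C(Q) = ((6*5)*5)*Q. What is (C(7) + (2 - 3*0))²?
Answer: 1106704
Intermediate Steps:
C(Q) = 150*Q (C(Q) = (30*5)*Q = 150*Q)
(C(7) + (2 - 3*0))² = (150*7 + (2 - 3*0))² = (1050 + (2 + 0))² = (1050 + 2)² = 1052² = 1106704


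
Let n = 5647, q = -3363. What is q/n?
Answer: -3363/5647 ≈ -0.59554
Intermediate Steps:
q/n = -3363/5647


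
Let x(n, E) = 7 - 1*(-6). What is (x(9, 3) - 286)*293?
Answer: -79989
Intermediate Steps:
x(n, E) = 13 (x(n, E) = 7 + 6 = 13)
(x(9, 3) - 286)*293 = (13 - 286)*293 = -273*293 = -79989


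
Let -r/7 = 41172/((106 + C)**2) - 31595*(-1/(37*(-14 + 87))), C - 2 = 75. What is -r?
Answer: 2728344563/30151263 ≈ 90.489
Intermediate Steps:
C = 77 (C = 2 + 75 = 77)
r = -2728344563/30151263 (r = -7*(41172/((106 + 77)**2) - 31595*(-1/(37*(-14 + 87)))) = -7*(41172/(183**2) - 31595/((-37*73))) = -7*(41172/33489 - 31595/(-2701)) = -7*(41172*(1/33489) - 31595*(-1/2701)) = -7*(13724/11163 + 31595/2701) = -7*389763509/30151263 = -2728344563/30151263 ≈ -90.489)
-r = -1*(-2728344563/30151263) = 2728344563/30151263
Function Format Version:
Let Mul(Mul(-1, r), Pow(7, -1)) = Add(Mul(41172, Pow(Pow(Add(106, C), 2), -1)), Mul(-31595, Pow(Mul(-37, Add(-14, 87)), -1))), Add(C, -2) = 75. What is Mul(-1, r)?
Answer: Rational(2728344563, 30151263) ≈ 90.489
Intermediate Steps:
C = 77 (C = Add(2, 75) = 77)
r = Rational(-2728344563, 30151263) (r = Mul(-7, Add(Mul(41172, Pow(Pow(Add(106, 77), 2), -1)), Mul(-31595, Pow(Mul(-37, Add(-14, 87)), -1)))) = Mul(-7, Add(Mul(41172, Pow(Pow(183, 2), -1)), Mul(-31595, Pow(Mul(-37, 73), -1)))) = Mul(-7, Add(Mul(41172, Pow(33489, -1)), Mul(-31595, Pow(-2701, -1)))) = Mul(-7, Add(Mul(41172, Rational(1, 33489)), Mul(-31595, Rational(-1, 2701)))) = Mul(-7, Add(Rational(13724, 11163), Rational(31595, 2701))) = Mul(-7, Rational(389763509, 30151263)) = Rational(-2728344563, 30151263) ≈ -90.489)
Mul(-1, r) = Mul(-1, Rational(-2728344563, 30151263)) = Rational(2728344563, 30151263)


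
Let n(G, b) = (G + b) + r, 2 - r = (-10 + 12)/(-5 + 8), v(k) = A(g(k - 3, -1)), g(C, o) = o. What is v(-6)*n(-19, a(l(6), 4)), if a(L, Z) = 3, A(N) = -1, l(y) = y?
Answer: 44/3 ≈ 14.667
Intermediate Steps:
v(k) = -1
r = 4/3 (r = 2 - (-10 + 12)/(-5 + 8) = 2 - 2/3 = 2 - 1*⅔ = 2 - ⅔ = 4/3 ≈ 1.3333)
n(G, b) = 4/3 + G + b (n(G, b) = (G + b) + 4/3 = 4/3 + G + b)
v(-6)*n(-19, a(l(6), 4)) = -(4/3 - 19 + 3) = -1*(-44/3) = 44/3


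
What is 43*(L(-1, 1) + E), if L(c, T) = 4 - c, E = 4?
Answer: 387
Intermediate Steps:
43*(L(-1, 1) + E) = 43*((4 - 1*(-1)) + 4) = 43*((4 + 1) + 4) = 43*(5 + 4) = 43*9 = 387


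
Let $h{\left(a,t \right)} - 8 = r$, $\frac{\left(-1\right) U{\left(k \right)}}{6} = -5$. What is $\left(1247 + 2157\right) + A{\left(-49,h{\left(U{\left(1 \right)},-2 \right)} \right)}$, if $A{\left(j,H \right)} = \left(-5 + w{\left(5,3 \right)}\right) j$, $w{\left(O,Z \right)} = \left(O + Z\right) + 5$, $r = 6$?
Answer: $3012$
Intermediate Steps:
$w{\left(O,Z \right)} = 5 + O + Z$
$U{\left(k \right)} = 30$ ($U{\left(k \right)} = \left(-6\right) \left(-5\right) = 30$)
$h{\left(a,t \right)} = 14$ ($h{\left(a,t \right)} = 8 + 6 = 14$)
$A{\left(j,H \right)} = 8 j$ ($A{\left(j,H \right)} = \left(-5 + \left(5 + 5 + 3\right)\right) j = \left(-5 + 13\right) j = 8 j$)
$\left(1247 + 2157\right) + A{\left(-49,h{\left(U{\left(1 \right)},-2 \right)} \right)} = \left(1247 + 2157\right) + 8 \left(-49\right) = 3404 - 392 = 3012$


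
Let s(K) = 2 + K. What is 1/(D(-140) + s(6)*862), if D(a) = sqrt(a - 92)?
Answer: 862/5944381 - I*sqrt(58)/23777524 ≈ 0.00014501 - 3.2029e-7*I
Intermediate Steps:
D(a) = sqrt(-92 + a)
1/(D(-140) + s(6)*862) = 1/(sqrt(-92 - 140) + (2 + 6)*862) = 1/(sqrt(-232) + 8*862) = 1/(2*I*sqrt(58) + 6896) = 1/(6896 + 2*I*sqrt(58))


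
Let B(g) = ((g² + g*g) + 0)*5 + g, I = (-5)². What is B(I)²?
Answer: 39375625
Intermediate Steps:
I = 25
B(g) = g + 10*g² (B(g) = ((g² + g²) + 0)*5 + g = (2*g² + 0)*5 + g = (2*g²)*5 + g = 10*g² + g = g + 10*g²)
B(I)² = (25*(1 + 10*25))² = (25*(1 + 250))² = (25*251)² = 6275² = 39375625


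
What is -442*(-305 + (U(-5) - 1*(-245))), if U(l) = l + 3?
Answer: 27404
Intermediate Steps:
U(l) = 3 + l
-442*(-305 + (U(-5) - 1*(-245))) = -442*(-305 + ((3 - 5) - 1*(-245))) = -442*(-305 + (-2 + 245)) = -442*(-305 + 243) = -442*(-62) = 27404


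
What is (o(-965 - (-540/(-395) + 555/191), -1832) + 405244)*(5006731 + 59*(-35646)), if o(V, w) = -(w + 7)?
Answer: 1181972468573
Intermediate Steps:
o(V, w) = -7 - w (o(V, w) = -(7 + w) = -7 - w)
(o(-965 - (-540/(-395) + 555/191), -1832) + 405244)*(5006731 + 59*(-35646)) = ((-7 - 1*(-1832)) + 405244)*(5006731 + 59*(-35646)) = ((-7 + 1832) + 405244)*(5006731 - 2103114) = (1825 + 405244)*2903617 = 407069*2903617 = 1181972468573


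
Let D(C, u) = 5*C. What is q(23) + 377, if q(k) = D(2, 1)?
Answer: 387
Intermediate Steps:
q(k) = 10 (q(k) = 5*2 = 10)
q(23) + 377 = 10 + 377 = 387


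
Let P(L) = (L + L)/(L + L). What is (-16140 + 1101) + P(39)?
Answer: -15038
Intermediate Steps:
P(L) = 1 (P(L) = (2*L)/((2*L)) = (2*L)*(1/(2*L)) = 1)
(-16140 + 1101) + P(39) = (-16140 + 1101) + 1 = -15039 + 1 = -15038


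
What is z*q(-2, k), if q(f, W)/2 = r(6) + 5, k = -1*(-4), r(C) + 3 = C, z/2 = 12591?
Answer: 402912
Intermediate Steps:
z = 25182 (z = 2*12591 = 25182)
r(C) = -3 + C
k = 4
q(f, W) = 16 (q(f, W) = 2*((-3 + 6) + 5) = 2*(3 + 5) = 2*8 = 16)
z*q(-2, k) = 25182*16 = 402912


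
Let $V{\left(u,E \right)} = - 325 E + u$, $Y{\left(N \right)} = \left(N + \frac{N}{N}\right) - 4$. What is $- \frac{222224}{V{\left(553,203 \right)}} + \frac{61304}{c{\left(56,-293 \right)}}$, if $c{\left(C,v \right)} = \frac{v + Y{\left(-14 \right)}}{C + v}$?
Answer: $\frac{237647066924}{5070205} \approx 46871.0$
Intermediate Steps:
$Y{\left(N \right)} = -3 + N$ ($Y{\left(N \right)} = \left(N + 1\right) - 4 = \left(1 + N\right) - 4 = -3 + N$)
$c{\left(C,v \right)} = \frac{-17 + v}{C + v}$ ($c{\left(C,v \right)} = \frac{v - 17}{C + v} = \frac{-17 + v}{C + v}$)
$V{\left(u,E \right)} = u - 325 E$
$- \frac{222224}{V{\left(553,203 \right)}} + \frac{61304}{c{\left(56,-293 \right)}} = - \frac{222224}{553 - 65975} + \frac{61304}{\frac{1}{56 - 293} \left(-17 - 293\right)} = - \frac{222224}{553 - 65975} + \frac{61304}{\frac{1}{-237} \left(-310\right)} = - \frac{222224}{-65422} + \frac{61304}{\left(- \frac{1}{237}\right) \left(-310\right)} = \left(-222224\right) \left(- \frac{1}{65422}\right) + \frac{61304}{\frac{310}{237}} = \frac{111112}{32711} + 61304 \cdot \frac{237}{310} = \frac{111112}{32711} + \frac{7264524}{155} = \frac{237647066924}{5070205}$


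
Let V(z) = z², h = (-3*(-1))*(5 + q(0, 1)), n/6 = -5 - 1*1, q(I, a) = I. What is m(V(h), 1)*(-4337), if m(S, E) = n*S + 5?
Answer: 35108015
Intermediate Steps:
n = -36 (n = 6*(-5 - 1*1) = 6*(-5 - 1) = 6*(-6) = -36)
h = 15 (h = (-3*(-1))*(5 + 0) = 3*5 = 15)
m(S, E) = 5 - 36*S (m(S, E) = -36*S + 5 = 5 - 36*S)
m(V(h), 1)*(-4337) = (5 - 36*15²)*(-4337) = (5 - 36*225)*(-4337) = (5 - 8100)*(-4337) = -8095*(-4337) = 35108015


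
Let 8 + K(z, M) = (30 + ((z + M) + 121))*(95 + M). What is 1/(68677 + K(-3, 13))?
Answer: 1/86057 ≈ 1.1620e-5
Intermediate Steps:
K(z, M) = -8 + (95 + M)*(151 + M + z) (K(z, M) = -8 + (30 + ((z + M) + 121))*(95 + M) = -8 + (30 + ((M + z) + 121))*(95 + M) = -8 + (30 + (121 + M + z))*(95 + M) = -8 + (151 + M + z)*(95 + M) = -8 + (95 + M)*(151 + M + z))
1/(68677 + K(-3, 13)) = 1/(68677 + (14337 + 13² + 95*(-3) + 246*13 + 13*(-3))) = 1/(68677 + (14337 + 169 - 285 + 3198 - 39)) = 1/(68677 + 17380) = 1/86057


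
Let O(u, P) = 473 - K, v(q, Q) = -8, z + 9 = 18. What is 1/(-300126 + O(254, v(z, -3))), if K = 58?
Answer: -1/299711 ≈ -3.3365e-6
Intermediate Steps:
z = 9 (z = -9 + 18 = 9)
O(u, P) = 415 (O(u, P) = 473 - 1*58 = 473 - 58 = 415)
1/(-300126 + O(254, v(z, -3))) = 1/(-300126 + 415) = 1/(-299711) = -1/299711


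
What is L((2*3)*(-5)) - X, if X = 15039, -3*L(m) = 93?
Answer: -15070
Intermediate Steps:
L(m) = -31 (L(m) = -1/3*93 = -31)
L((2*3)*(-5)) - X = -31 - 1*15039 = -31 - 15039 = -15070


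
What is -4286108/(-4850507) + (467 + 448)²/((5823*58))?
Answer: 612058902483/182020125682 ≈ 3.3626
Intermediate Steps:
-4286108/(-4850507) + (467 + 448)²/((5823*58)) = -4286108*(-1/4850507) + 915²/337734 = 4286108/4850507 + 837225*(1/337734) = 4286108/4850507 + 93025/37526 = 612058902483/182020125682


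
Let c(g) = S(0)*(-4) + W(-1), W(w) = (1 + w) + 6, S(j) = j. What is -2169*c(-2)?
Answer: -13014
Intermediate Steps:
W(w) = 7 + w
c(g) = 6 (c(g) = 0*(-4) + (7 - 1) = 0 + 6 = 6)
-2169*c(-2) = -2169*6 = -13014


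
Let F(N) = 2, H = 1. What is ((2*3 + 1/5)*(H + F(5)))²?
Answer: 8649/25 ≈ 345.96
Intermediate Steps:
((2*3 + 1/5)*(H + F(5)))² = ((2*3 + 1/5)*(1 + 2))² = ((6 + 1*(⅕))*3)² = ((6 + ⅕)*3)² = ((31/5)*3)² = (93/5)² = 8649/25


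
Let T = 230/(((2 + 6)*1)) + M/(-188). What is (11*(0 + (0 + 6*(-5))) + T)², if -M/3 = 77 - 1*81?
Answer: 3208882609/35344 ≈ 90790.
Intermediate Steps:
M = 12 (M = -3*(77 - 1*81) = -3*(77 - 81) = -3*(-4) = 12)
T = 5393/188 (T = 230/(((2 + 6)*1)) + 12/(-188) = 230/((8*1)) + 12*(-1/188) = 230/8 - 3/47 = 230*(⅛) - 3/47 = 115/4 - 3/47 = 5393/188 ≈ 28.686)
(11*(0 + (0 + 6*(-5))) + T)² = (11*(0 + (0 + 6*(-5))) + 5393/188)² = (11*(0 + (0 - 30)) + 5393/188)² = (11*(0 - 30) + 5393/188)² = (11*(-30) + 5393/188)² = (-330 + 5393/188)² = (-56647/188)² = 3208882609/35344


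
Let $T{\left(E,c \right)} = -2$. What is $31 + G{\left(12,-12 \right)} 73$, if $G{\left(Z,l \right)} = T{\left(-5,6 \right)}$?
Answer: $-115$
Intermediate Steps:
$G{\left(Z,l \right)} = -2$
$31 + G{\left(12,-12 \right)} 73 = 31 - 146 = -115$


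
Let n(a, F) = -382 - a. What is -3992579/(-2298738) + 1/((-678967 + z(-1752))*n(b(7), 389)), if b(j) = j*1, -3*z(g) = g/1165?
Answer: 1228506310905822071/707315781093608622 ≈ 1.7369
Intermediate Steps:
z(g) = -g/3495 (z(g) = -g/(3*1165) = -g/3495)
b(j) = j
-3992579/(-2298738) + 1/((-678967 + z(-1752))*n(b(7), 389)) = -3992579/(-2298738) + 1/((-678967 - 1/3495*(-1752))*(-382 - 1*7)) = -3992579*(-1/2298738) + 1/((-678967 + 584/1165)*(-382 - 7)) = 3992579/2298738 + 1/(-790995971/1165*(-389)) = 3992579/2298738 - 1165/790995971*(-1/389) = 3992579/2298738 + 1165/307697432719 = 1228506310905822071/707315781093608622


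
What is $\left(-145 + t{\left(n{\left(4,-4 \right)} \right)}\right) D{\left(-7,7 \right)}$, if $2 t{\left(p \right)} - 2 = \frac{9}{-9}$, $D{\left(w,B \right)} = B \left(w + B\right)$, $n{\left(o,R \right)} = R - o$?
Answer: $0$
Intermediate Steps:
$D{\left(w,B \right)} = B \left(B + w\right)$
$t{\left(p \right)} = \frac{1}{2}$ ($t{\left(p \right)} = 1 + \frac{9 \frac{1}{-9}}{2} = 1 + \frac{9 \left(- \frac{1}{9}\right)}{2} = 1 + \frac{1}{2} \left(-1\right) = 1 - \frac{1}{2} = \frac{1}{2}$)
$\left(-145 + t{\left(n{\left(4,-4 \right)} \right)}\right) D{\left(-7,7 \right)} = \left(-145 + \frac{1}{2}\right) 7 \left(7 - 7\right) = - \frac{289 \cdot 7 \cdot 0}{2} = \left(- \frac{289}{2}\right) 0 = 0$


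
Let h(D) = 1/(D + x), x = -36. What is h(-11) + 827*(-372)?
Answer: -14459269/47 ≈ -3.0764e+5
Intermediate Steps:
h(D) = 1/(-36 + D) (h(D) = 1/(D - 36) = 1/(-36 + D))
h(-11) + 827*(-372) = 1/(-36 - 11) + 827*(-372) = 1/(-47) - 307644 = -1/47 - 307644 = -14459269/47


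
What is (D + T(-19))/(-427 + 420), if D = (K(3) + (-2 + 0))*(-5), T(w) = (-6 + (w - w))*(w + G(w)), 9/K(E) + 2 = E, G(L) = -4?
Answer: -103/7 ≈ -14.714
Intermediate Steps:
K(E) = 9/(-2 + E)
T(w) = 24 - 6*w (T(w) = (-6 + (w - w))*(w - 4) = (-6 + 0)*(-4 + w) = -6*(-4 + w) = 24 - 6*w)
D = -35 (D = (9/(-2 + 3) + (-2 + 0))*(-5) = (9/1 - 2)*(-5) = (9*1 - 2)*(-5) = (9 - 2)*(-5) = 7*(-5) = -35)
(D + T(-19))/(-427 + 420) = (-35 + (24 - 6*(-19)))/(-427 + 420) = (-35 + (24 + 114))/(-7) = (-35 + 138)*(-⅐) = 103*(-⅐) = -103/7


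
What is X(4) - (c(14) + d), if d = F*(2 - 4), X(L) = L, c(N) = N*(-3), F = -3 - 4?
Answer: 32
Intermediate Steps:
F = -7
c(N) = -3*N
d = 14 (d = -7*(2 - 4) = -7*(-2) = 14)
X(4) - (c(14) + d) = 4 - (-3*14 + 14) = 4 - (-42 + 14) = 4 - 1*(-28) = 4 + 28 = 32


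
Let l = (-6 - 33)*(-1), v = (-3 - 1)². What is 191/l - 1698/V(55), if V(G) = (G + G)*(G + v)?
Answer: 712744/152295 ≈ 4.6800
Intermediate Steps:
v = 16 (v = (-4)² = 16)
V(G) = 2*G*(16 + G) (V(G) = (G + G)*(G + 16) = (2*G)*(16 + G) = 2*G*(16 + G))
l = 39 (l = -39*(-1) = 39)
191/l - 1698/V(55) = 191/39 - 1698*1/(110*(16 + 55)) = 191*(1/39) - 1698/(2*55*71) = 191/39 - 1698/7810 = 191/39 - 1698*1/7810 = 191/39 - 849/3905 = 712744/152295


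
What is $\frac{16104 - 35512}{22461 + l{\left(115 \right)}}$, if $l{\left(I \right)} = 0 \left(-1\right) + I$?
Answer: $- \frac{1213}{1411} \approx -0.85967$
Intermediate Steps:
$l{\left(I \right)} = I$ ($l{\left(I \right)} = 0 + I = I$)
$\frac{16104 - 35512}{22461 + l{\left(115 \right)}} = \frac{16104 - 35512}{22461 + 115} = - \frac{19408}{22576} = \left(-19408\right) \frac{1}{22576} = - \frac{1213}{1411}$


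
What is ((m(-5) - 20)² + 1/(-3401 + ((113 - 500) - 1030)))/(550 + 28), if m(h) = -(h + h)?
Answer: 481799/2784804 ≈ 0.17301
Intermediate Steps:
m(h) = -2*h
((m(-5) - 20)² + 1/(-3401 + ((113 - 500) - 1030)))/(550 + 28) = ((-2*(-5) - 20)² + 1/(-3401 + ((113 - 500) - 1030)))/(550 + 28) = ((10 - 20)² + 1/(-3401 + (-387 - 1030)))/578 = ((-10)² + 1/(-3401 - 1417))*(1/578) = (100 + 1/(-4818))*(1/578) = (100 - 1/4818)*(1/578) = (481799/4818)*(1/578) = 481799/2784804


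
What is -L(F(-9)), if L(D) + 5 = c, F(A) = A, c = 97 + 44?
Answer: -136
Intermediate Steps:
c = 141
L(D) = 136 (L(D) = -5 + 141 = 136)
-L(F(-9)) = -1*136 = -136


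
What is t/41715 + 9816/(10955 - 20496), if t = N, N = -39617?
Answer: -787460237/398002815 ≈ -1.9785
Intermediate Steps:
t = -39617
t/41715 + 9816/(10955 - 20496) = -39617/41715 + 9816/(10955 - 20496) = -39617*1/41715 + 9816/(-9541) = -39617/41715 + 9816*(-1/9541) = -39617/41715 - 9816/9541 = -787460237/398002815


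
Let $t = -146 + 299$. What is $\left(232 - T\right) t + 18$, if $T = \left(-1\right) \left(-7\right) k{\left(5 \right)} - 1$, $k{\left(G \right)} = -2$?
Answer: $37809$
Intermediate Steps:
$t = 153$
$T = -15$ ($T = \left(-1\right) \left(-7\right) \left(-2\right) - 1 = 7 \left(-2\right) - 1 = -14 - 1 = -15$)
$\left(232 - T\right) t + 18 = \left(232 - -15\right) 153 + 18 = \left(232 + 15\right) 153 + 18 = 247 \cdot 153 + 18 = 37791 + 18 = 37809$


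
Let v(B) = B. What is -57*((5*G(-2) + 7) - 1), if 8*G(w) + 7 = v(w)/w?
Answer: -513/4 ≈ -128.25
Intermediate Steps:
G(w) = -¾ (G(w) = -7/8 + (w/w)/8 = -7/8 + (⅛)*1 = -7/8 + ⅛ = -¾)
-57*((5*G(-2) + 7) - 1) = -57*((5*(-¾) + 7) - 1) = -57*((-15/4 + 7) - 1) = -57*(13/4 - 1) = -57*9/4 = -513/4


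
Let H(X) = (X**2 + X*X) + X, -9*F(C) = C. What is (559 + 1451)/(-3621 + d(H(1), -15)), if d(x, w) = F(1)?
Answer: -1809/3259 ≈ -0.55508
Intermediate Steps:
F(C) = -C/9
H(X) = X + 2*X**2 (H(X) = (X**2 + X**2) + X = 2*X**2 + X = X + 2*X**2)
d(x, w) = -1/9 (d(x, w) = -1/9*1 = -1/9)
(559 + 1451)/(-3621 + d(H(1), -15)) = (559 + 1451)/(-3621 - 1/9) = 2010/(-32590/9) = 2010*(-9/32590) = -1809/3259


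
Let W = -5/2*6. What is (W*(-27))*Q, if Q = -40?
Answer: -16200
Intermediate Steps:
W = -15 (W = -5*½*6 = -5/2*6 = -15)
(W*(-27))*Q = -15*(-27)*(-40) = 405*(-40) = -16200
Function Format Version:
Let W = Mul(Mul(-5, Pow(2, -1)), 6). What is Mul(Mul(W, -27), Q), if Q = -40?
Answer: -16200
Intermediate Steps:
W = -15 (W = Mul(Mul(-5, Rational(1, 2)), 6) = Mul(Rational(-5, 2), 6) = -15)
Mul(Mul(W, -27), Q) = Mul(Mul(-15, -27), -40) = Mul(405, -40) = -16200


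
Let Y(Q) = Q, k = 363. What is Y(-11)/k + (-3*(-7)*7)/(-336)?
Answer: -247/528 ≈ -0.46780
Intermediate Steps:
Y(-11)/k + (-3*(-7)*7)/(-336) = -11/363 + (-3*(-7)*7)/(-336) = -11*1/363 + (21*7)*(-1/336) = -1/33 + 147*(-1/336) = -1/33 - 7/16 = -247/528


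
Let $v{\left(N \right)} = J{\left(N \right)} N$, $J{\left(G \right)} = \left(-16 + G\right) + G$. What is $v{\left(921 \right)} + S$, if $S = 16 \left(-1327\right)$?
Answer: $1660514$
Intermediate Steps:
$S = -21232$
$J{\left(G \right)} = -16 + 2 G$
$v{\left(N \right)} = N \left(-16 + 2 N\right)$ ($v{\left(N \right)} = \left(-16 + 2 N\right) N = N \left(-16 + 2 N\right)$)
$v{\left(921 \right)} + S = 2 \cdot 921 \left(-8 + 921\right) - 21232 = 2 \cdot 921 \cdot 913 - 21232 = 1681746 - 21232 = 1660514$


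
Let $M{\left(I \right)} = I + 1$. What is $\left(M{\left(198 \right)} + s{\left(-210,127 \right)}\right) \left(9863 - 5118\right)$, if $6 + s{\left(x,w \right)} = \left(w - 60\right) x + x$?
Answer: $-66842815$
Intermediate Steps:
$s{\left(x,w \right)} = -6 + x + x \left(-60 + w\right)$ ($s{\left(x,w \right)} = -6 + \left(\left(w - 60\right) x + x\right) = -6 + \left(\left(-60 + w\right) x + x\right) = -6 + \left(x \left(-60 + w\right) + x\right) = -6 + \left(x + x \left(-60 + w\right)\right) = -6 + x + x \left(-60 + w\right)$)
$M{\left(I \right)} = 1 + I$
$\left(M{\left(198 \right)} + s{\left(-210,127 \right)}\right) \left(9863 - 5118\right) = \left(\left(1 + 198\right) - 14286\right) \left(9863 - 5118\right) = \left(199 - 14286\right) 4745 = \left(-14087\right) 4745 = -66842815$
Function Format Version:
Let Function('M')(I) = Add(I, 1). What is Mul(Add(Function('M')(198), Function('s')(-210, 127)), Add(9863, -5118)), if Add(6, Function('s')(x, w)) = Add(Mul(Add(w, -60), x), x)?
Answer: -66842815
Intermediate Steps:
Function('s')(x, w) = Add(-6, x, Mul(x, Add(-60, w))) (Function('s')(x, w) = Add(-6, Add(Mul(Add(w, -60), x), x)) = Add(-6, Add(Mul(Add(-60, w), x), x)) = Add(-6, Add(Mul(x, Add(-60, w)), x)) = Add(-6, Add(x, Mul(x, Add(-60, w)))) = Add(-6, x, Mul(x, Add(-60, w))))
Function('M')(I) = Add(1, I)
Mul(Add(Function('M')(198), Function('s')(-210, 127)), Add(9863, -5118)) = Mul(Add(Add(1, 198), Add(-6, Mul(-59, -210), Mul(127, -210))), Add(9863, -5118)) = Mul(Add(199, Add(-6, 12390, -26670)), 4745) = Mul(Add(199, -14286), 4745) = Mul(-14087, 4745) = -66842815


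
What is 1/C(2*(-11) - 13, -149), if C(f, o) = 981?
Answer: 1/981 ≈ 0.0010194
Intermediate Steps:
1/C(2*(-11) - 13, -149) = 1/981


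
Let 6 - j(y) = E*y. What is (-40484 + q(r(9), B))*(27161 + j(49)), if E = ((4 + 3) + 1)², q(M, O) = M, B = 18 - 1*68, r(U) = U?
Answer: -972654725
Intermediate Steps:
B = -50 (B = 18 - 68 = -50)
E = 64 (E = (7 + 1)² = 8² = 64)
j(y) = 6 - 64*y
(-40484 + q(r(9), B))*(27161 + j(49)) = (-40484 + 9)*(27161 + (6 - 64*49)) = -40475*(27161 + (6 - 3136)) = -40475*(27161 - 3130) = -40475*24031 = -972654725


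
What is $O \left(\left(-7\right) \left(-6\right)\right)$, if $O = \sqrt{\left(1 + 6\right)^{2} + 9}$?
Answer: $42 \sqrt{58} \approx 319.86$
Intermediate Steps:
$O = \sqrt{58}$ ($O = \sqrt{7^{2} + 9} = \sqrt{49 + 9} = \sqrt{58} \approx 7.6158$)
$O \left(\left(-7\right) \left(-6\right)\right) = \sqrt{58} \left(\left(-7\right) \left(-6\right)\right) = \sqrt{58} \cdot 42 = 42 \sqrt{58}$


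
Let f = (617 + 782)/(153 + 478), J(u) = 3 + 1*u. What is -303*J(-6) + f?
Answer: 574978/631 ≈ 911.22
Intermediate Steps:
J(u) = 3 + u
f = 1399/631 ≈ 2.2171
-303*J(-6) + f = -303*(3 - 6) + 1399/631 = -303*(-3) + 1399/631 = 909 + 1399/631 = 574978/631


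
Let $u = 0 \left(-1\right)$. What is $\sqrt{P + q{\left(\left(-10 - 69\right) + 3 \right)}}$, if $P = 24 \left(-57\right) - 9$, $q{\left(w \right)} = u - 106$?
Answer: $i \sqrt{1483} \approx 38.51 i$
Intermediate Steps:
$u = 0$
$q{\left(w \right)} = -106$ ($q{\left(w \right)} = 0 - 106 = -106$)
$P = -1377$ ($P = -1368 - 9 = -1377$)
$\sqrt{P + q{\left(\left(-10 - 69\right) + 3 \right)}} = \sqrt{-1377 - 106} = \sqrt{-1483} = i \sqrt{1483}$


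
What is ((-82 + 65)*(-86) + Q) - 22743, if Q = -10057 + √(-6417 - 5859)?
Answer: -31338 + 6*I*√341 ≈ -31338.0 + 110.8*I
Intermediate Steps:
Q = -10057 + 6*I*√341 (Q = -10057 + √(-12276) = -10057 + 6*I*√341 ≈ -10057.0 + 110.8*I)
((-82 + 65)*(-86) + Q) - 22743 = ((-82 + 65)*(-86) + (-10057 + 6*I*√341)) - 22743 = (-17*(-86) + (-10057 + 6*I*√341)) - 22743 = (1462 + (-10057 + 6*I*√341)) - 22743 = (-8595 + 6*I*√341) - 22743 = -31338 + 6*I*√341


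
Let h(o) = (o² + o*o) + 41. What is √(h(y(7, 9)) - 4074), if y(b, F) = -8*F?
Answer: √6335 ≈ 79.593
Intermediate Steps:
h(o) = 41 + 2*o² (h(o) = (o² + o²) + 41 = 2*o² + 41 = 41 + 2*o²)
√(h(y(7, 9)) - 4074) = √((41 + 2*(-8*9)²) - 4074) = √((41 + 2*(-72)²) - 4074) = √((41 + 2*5184) - 4074) = √((41 + 10368) - 4074) = √(10409 - 4074) = √6335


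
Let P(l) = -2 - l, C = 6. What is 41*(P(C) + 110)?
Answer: 4182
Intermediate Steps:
41*(P(C) + 110) = 41*((-2 - 1*6) + 110) = 41*((-2 - 6) + 110) = 41*(-8 + 110) = 41*102 = 4182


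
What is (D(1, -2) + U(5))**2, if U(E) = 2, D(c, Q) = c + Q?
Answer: 1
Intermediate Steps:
D(c, Q) = Q + c
(D(1, -2) + U(5))**2 = ((-2 + 1) + 2)**2 = (-1 + 2)**2 = 1**2 = 1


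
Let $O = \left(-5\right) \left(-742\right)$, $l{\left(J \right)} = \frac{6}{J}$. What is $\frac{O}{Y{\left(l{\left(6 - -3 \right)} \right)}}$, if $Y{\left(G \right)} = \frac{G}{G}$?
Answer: $3710$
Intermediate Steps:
$O = 3710$
$Y{\left(G \right)} = 1$
$\frac{O}{Y{\left(l{\left(6 - -3 \right)} \right)}} = \frac{3710}{1} = 3710 \cdot 1 = 3710$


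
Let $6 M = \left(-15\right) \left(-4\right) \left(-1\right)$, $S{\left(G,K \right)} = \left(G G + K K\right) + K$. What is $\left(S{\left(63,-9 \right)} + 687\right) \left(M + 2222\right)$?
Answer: $10458336$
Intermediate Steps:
$S{\left(G,K \right)} = K + G^{2} + K^{2}$ ($S{\left(G,K \right)} = \left(G^{2} + K^{2}\right) + K = K + G^{2} + K^{2}$)
$M = -10$ ($M = \frac{\left(-15\right) \left(-4\right) \left(-1\right)}{6} = \frac{60 \left(-1\right)}{6} = \frac{1}{6} \left(-60\right) = -10$)
$\left(S{\left(63,-9 \right)} + 687\right) \left(M + 2222\right) = \left(\left(-9 + 63^{2} + \left(-9\right)^{2}\right) + 687\right) \left(-10 + 2222\right) = \left(\left(-9 + 3969 + 81\right) + 687\right) 2212 = \left(4041 + 687\right) 2212 = 4728 \cdot 2212 = 10458336$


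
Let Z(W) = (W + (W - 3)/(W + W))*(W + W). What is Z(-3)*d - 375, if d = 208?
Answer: 2121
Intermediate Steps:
Z(W) = 2*W*(W + (-3 + W)/(2*W)) (Z(W) = (W + (-3 + W)/((2*W)))*(2*W) = (W + (-3 + W)*(1/(2*W)))*(2*W) = (W + (-3 + W)/(2*W))*(2*W) = 2*W*(W + (-3 + W)/(2*W)))
Z(-3)*d - 375 = (-3 - 3 + 2*(-3)**2)*208 - 375 = (-3 - 3 + 2*9)*208 - 375 = (-3 - 3 + 18)*208 - 375 = 12*208 - 375 = 2496 - 375 = 2121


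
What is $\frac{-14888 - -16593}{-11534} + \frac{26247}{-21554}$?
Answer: $- \frac{6528509}{4780843} \approx -1.3656$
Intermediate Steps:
$\frac{-14888 - -16593}{-11534} + \frac{26247}{-21554} = \left(-14888 + 16593\right) \left(- \frac{1}{11534}\right) + 26247 \left(- \frac{1}{21554}\right) = 1705 \left(- \frac{1}{11534}\right) - \frac{2019}{1658} = - \frac{1705}{11534} - \frac{2019}{1658} = - \frac{6528509}{4780843}$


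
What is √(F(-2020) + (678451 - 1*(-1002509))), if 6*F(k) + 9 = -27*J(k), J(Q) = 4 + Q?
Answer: 37*√4938/2 ≈ 1300.0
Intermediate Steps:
F(k) = -39/2 - 9*k/2 (F(k) = -3/2 + (-27*(4 + k))/6 = -3/2 + (-108 - 27*k)/6 = -3/2 + (-18 - 9*k/2) = -39/2 - 9*k/2)
√(F(-2020) + (678451 - 1*(-1002509))) = √((-39/2 - 9/2*(-2020)) + (678451 - 1*(-1002509))) = √((-39/2 + 9090) + (678451 + 1002509)) = √(18141/2 + 1680960) = √(3380061/2) = 37*√4938/2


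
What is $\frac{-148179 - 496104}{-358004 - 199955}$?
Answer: $\frac{644283}{557959} \approx 1.1547$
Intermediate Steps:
$\frac{-148179 - 496104}{-358004 - 199955} = - \frac{644283}{-557959} = \left(-644283\right) \left(- \frac{1}{557959}\right) = \frac{644283}{557959}$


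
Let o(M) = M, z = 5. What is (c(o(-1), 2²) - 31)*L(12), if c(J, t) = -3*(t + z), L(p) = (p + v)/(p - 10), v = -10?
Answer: -58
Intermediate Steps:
L(p) = 1 (L(p) = (p - 10)/(p - 10) = (-10 + p)/(-10 + p) = 1)
c(J, t) = -15 - 3*t (c(J, t) = -3*(t + 5) = -3*(5 + t) = -15 - 3*t)
(c(o(-1), 2²) - 31)*L(12) = ((-15 - 3*2²) - 31)*1 = ((-15 - 3*4) - 31)*1 = ((-15 - 12) - 31)*1 = (-27 - 31)*1 = -58*1 = -58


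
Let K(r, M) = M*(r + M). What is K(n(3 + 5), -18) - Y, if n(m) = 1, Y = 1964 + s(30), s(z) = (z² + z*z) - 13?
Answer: -3445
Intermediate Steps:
s(z) = -13 + 2*z² (s(z) = (z² + z²) - 13 = 2*z² - 13 = -13 + 2*z²)
Y = 3751 (Y = 1964 + (-13 + 2*30²) = 1964 + (-13 + 2*900) = 1964 + (-13 + 1800) = 1964 + 1787 = 3751)
K(r, M) = M*(M + r)
K(n(3 + 5), -18) - Y = -18*(-18 + 1) - 1*3751 = -18*(-17) - 3751 = 306 - 3751 = -3445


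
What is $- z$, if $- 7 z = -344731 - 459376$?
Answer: $- \frac{804107}{7} \approx -1.1487 \cdot 10^{5}$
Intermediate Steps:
$z = \frac{804107}{7}$ ($z = - \frac{-344731 - 459376}{7} = \left(- \frac{1}{7}\right) \left(-804107\right) = \frac{804107}{7} \approx 1.1487 \cdot 10^{5}$)
$- z = \left(-1\right) \frac{804107}{7} = - \frac{804107}{7}$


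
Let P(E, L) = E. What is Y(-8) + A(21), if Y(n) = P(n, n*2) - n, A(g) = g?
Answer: 21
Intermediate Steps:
Y(n) = 0 (Y(n) = n - n = 0)
Y(-8) + A(21) = 0 + 21 = 21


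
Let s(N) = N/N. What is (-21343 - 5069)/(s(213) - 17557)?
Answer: 2201/1463 ≈ 1.5044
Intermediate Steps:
s(N) = 1
(-21343 - 5069)/(s(213) - 17557) = (-21343 - 5069)/(1 - 17557) = -26412/(-17556) = -26412*(-1/17556) = 2201/1463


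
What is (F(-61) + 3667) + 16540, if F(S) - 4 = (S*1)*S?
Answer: 23932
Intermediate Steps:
F(S) = 4 + S² (F(S) = 4 + (S*1)*S = 4 + S*S = 4 + S²)
(F(-61) + 3667) + 16540 = ((4 + (-61)²) + 3667) + 16540 = ((4 + 3721) + 3667) + 16540 = (3725 + 3667) + 16540 = 7392 + 16540 = 23932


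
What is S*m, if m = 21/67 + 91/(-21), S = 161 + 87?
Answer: -200384/201 ≈ -996.94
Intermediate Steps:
S = 248
m = -808/201 (m = 21*(1/67) + 91*(-1/21) = 21/67 - 13/3 = -808/201 ≈ -4.0199)
S*m = 248*(-808/201) = -200384/201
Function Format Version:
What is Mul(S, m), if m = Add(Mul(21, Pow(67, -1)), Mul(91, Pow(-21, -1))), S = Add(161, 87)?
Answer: Rational(-200384, 201) ≈ -996.94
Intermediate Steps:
S = 248
m = Rational(-808, 201) (m = Add(Mul(21, Rational(1, 67)), Mul(91, Rational(-1, 21))) = Add(Rational(21, 67), Rational(-13, 3)) = Rational(-808, 201) ≈ -4.0199)
Mul(S, m) = Mul(248, Rational(-808, 201)) = Rational(-200384, 201)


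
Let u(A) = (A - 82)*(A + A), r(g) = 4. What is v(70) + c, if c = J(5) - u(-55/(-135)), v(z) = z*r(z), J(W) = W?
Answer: 256231/729 ≈ 351.48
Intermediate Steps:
u(A) = 2*A*(-82 + A) (u(A) = (-82 + A)*(2*A) = 2*A*(-82 + A))
v(z) = 4*z (v(z) = z*4 = 4*z)
c = 52111/729 (c = 5 - 2*(-55/(-135))*(-82 - 55/(-135)) = 5 - 2*(-55*(-1/135))*(-82 - 55*(-1/135)) = 5 - 2*11*(-82 + 11/27)/27 = 5 - 2*11*(-2203)/(27*27) = 5 - 1*(-48466/729) = 5 + 48466/729 = 52111/729 ≈ 71.483)
v(70) + c = 4*70 + 52111/729 = 280 + 52111/729 = 256231/729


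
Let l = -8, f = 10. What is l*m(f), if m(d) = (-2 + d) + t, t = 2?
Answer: -80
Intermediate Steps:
m(d) = d (m(d) = (-2 + d) + 2 = d)
l*m(f) = -8*10 = -80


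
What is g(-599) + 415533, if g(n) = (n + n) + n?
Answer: 413736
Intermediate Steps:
g(n) = 3*n (g(n) = 2*n + n = 3*n)
g(-599) + 415533 = 3*(-599) + 415533 = -1797 + 415533 = 413736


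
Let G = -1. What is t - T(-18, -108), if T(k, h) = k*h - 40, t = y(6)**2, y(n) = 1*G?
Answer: -1903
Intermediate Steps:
y(n) = -1 (y(n) = 1*(-1) = -1)
t = 1 (t = (-1)**2 = 1)
T(k, h) = -40 + h*k (T(k, h) = h*k - 40 = -40 + h*k)
t - T(-18, -108) = 1 - (-40 - 108*(-18)) = 1 - (-40 + 1944) = 1 - 1*1904 = 1 - 1904 = -1903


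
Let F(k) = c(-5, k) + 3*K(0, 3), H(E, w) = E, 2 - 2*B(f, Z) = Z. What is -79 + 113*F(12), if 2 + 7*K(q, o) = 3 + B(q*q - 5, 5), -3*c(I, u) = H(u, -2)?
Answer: -7773/14 ≈ -555.21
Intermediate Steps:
B(f, Z) = 1 - Z/2
c(I, u) = -u/3
K(q, o) = -1/14 (K(q, o) = -2/7 + (3 + (1 - ½*5))/7 = -2/7 + (3 + (1 - 5/2))/7 = -2/7 + (3 - 3/2)/7 = -2/7 + (⅐)*(3/2) = -2/7 + 3/14 = -1/14)
F(k) = -3/14 - k/3 (F(k) = -k/3 + 3*(-1/14) = -k/3 - 3/14 = -3/14 - k/3)
-79 + 113*F(12) = -79 + 113*(-3/14 - ⅓*12) = -79 + 113*(-3/14 - 4) = -79 + 113*(-59/14) = -79 - 6667/14 = -7773/14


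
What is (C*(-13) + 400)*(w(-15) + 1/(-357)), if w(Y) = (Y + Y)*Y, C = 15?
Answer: 32933045/357 ≈ 92249.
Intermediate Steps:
w(Y) = 2*Y**2 (w(Y) = (2*Y)*Y = 2*Y**2)
(C*(-13) + 400)*(w(-15) + 1/(-357)) = (15*(-13) + 400)*(2*(-15)**2 + 1/(-357)) = (-195 + 400)*(2*225 - 1/357) = 205*(450 - 1/357) = 205*(160649/357) = 32933045/357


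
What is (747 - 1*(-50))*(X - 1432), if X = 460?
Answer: -774684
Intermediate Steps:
(747 - 1*(-50))*(X - 1432) = (747 - 1*(-50))*(460 - 1432) = (747 + 50)*(-972) = 797*(-972) = -774684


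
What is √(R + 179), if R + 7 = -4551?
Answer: I*√4379 ≈ 66.174*I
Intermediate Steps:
R = -4558 (R = -7 - 4551 = -4558)
√(R + 179) = √(-4558 + 179) = √(-4379) = I*√4379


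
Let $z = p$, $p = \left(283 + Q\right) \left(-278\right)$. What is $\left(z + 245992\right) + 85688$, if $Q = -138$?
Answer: $291370$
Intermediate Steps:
$p = -40310$ ($p = \left(283 - 138\right) \left(-278\right) = 145 \left(-278\right) = -40310$)
$z = -40310$
$\left(z + 245992\right) + 85688 = \left(-40310 + 245992\right) + 85688 = 205682 + 85688 = 291370$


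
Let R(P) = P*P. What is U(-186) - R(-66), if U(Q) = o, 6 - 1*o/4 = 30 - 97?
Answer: -4064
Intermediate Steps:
o = 292 (o = 24 - 4*(30 - 97) = 24 - 4*(-67) = 24 + 268 = 292)
U(Q) = 292
R(P) = P²
U(-186) - R(-66) = 292 - 1*(-66)² = 292 - 1*4356 = 292 - 4356 = -4064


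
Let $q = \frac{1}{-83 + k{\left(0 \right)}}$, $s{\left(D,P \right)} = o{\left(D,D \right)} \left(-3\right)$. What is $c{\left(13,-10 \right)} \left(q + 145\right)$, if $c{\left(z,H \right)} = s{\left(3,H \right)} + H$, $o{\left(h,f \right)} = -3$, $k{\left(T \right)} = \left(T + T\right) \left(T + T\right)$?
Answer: $- \frac{12034}{83} \approx -144.99$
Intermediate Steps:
$k{\left(T \right)} = 4 T^{2}$ ($k{\left(T \right)} = 2 T 2 T = 4 T^{2}$)
$s{\left(D,P \right)} = 9$ ($s{\left(D,P \right)} = \left(-3\right) \left(-3\right) = 9$)
$c{\left(z,H \right)} = 9 + H$
$q = - \frac{1}{83}$ ($q = \frac{1}{-83 + 4 \cdot 0^{2}} = \frac{1}{-83 + 4 \cdot 0} = \frac{1}{-83 + 0} = \frac{1}{-83} = - \frac{1}{83} \approx -0.012048$)
$c{\left(13,-10 \right)} \left(q + 145\right) = \left(9 - 10\right) \left(- \frac{1}{83} + 145\right) = \left(-1\right) \frac{12034}{83} = - \frac{12034}{83}$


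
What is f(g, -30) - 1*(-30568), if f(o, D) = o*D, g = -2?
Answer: 30628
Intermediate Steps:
f(o, D) = D*o
f(g, -30) - 1*(-30568) = -30*(-2) - 1*(-30568) = 60 + 30568 = 30628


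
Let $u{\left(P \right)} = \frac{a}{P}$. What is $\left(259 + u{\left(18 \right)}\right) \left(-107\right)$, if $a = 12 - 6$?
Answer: $- \frac{83246}{3} \approx -27749.0$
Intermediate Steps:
$a = 6$
$u{\left(P \right)} = \frac{6}{P}$
$\left(259 + u{\left(18 \right)}\right) \left(-107\right) = \left(259 + \frac{6}{18}\right) \left(-107\right) = \left(259 + 6 \cdot \frac{1}{18}\right) \left(-107\right) = \left(259 + \frac{1}{3}\right) \left(-107\right) = \frac{778}{3} \left(-107\right) = - \frac{83246}{3}$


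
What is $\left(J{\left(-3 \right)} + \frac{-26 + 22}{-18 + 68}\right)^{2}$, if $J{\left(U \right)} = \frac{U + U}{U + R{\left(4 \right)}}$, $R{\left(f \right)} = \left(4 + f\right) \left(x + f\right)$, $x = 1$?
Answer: $\frac{50176}{855625} \approx 0.058643$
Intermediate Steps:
$R{\left(f \right)} = \left(1 + f\right) \left(4 + f\right)$ ($R{\left(f \right)} = \left(4 + f\right) \left(1 + f\right) = \left(1 + f\right) \left(4 + f\right)$)
$J{\left(U \right)} = \frac{2 U}{40 + U}$ ($J{\left(U \right)} = \frac{U + U}{U + \left(4 + 4^{2} + 5 \cdot 4\right)} = \frac{2 U}{U + \left(4 + 16 + 20\right)} = \frac{2 U}{U + 40} = \frac{2 U}{40 + U}$)
$\left(J{\left(-3 \right)} + \frac{-26 + 22}{-18 + 68}\right)^{2} = \left(2 \left(-3\right) \frac{1}{40 - 3} + \frac{-26 + 22}{-18 + 68}\right)^{2} = \left(2 \left(-3\right) \frac{1}{37} - \frac{4}{50}\right)^{2} = \left(2 \left(-3\right) \frac{1}{37} - \frac{2}{25}\right)^{2} = \left(- \frac{6}{37} - \frac{2}{25}\right)^{2} = \left(- \frac{224}{925}\right)^{2} = \frac{50176}{855625}$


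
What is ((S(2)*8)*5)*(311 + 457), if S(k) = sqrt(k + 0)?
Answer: 30720*sqrt(2) ≈ 43445.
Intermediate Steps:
S(k) = sqrt(k)
((S(2)*8)*5)*(311 + 457) = ((sqrt(2)*8)*5)*(311 + 457) = ((8*sqrt(2))*5)*768 = (40*sqrt(2))*768 = 30720*sqrt(2)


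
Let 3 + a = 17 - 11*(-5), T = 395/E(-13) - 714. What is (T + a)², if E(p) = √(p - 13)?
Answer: 10660625/26 + 254775*I*√26/13 ≈ 4.1002e+5 + 99931.0*I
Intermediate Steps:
E(p) = √(-13 + p)
T = -714 - 395*I*√26/26 (T = 395/(√(-13 - 13)) - 714 = 395/(√(-26)) - 714 = 395/((I*√26)) - 714 = 395*(-I*√26/26) - 714 = -395*I*√26/26 - 714 = -714 - 395*I*√26/26 ≈ -714.0 - 77.466*I)
a = 69 (a = -3 + (17 - 11*(-5)) = -3 + (17 + 55) = -3 + 72 = 69)
(T + a)² = ((-714 - 395*I*√26/26) + 69)² = (-645 - 395*I*√26/26)²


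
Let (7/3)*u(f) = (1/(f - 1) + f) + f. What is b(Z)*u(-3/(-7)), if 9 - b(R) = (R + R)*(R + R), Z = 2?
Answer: 75/28 ≈ 2.6786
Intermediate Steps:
u(f) = 3/(7*(-1 + f)) + 6*f/7 (u(f) = 3*((1/(f - 1) + f) + f)/7 = 3*((1/(-1 + f) + f) + f)/7 = 3*((f + 1/(-1 + f)) + f)/7 = 3*(1/(-1 + f) + 2*f)/7 = 3/(7*(-1 + f)) + 6*f/7)
b(R) = 9 - 4*R² (b(R) = 9 - (R + R)*(R + R) = 9 - 2*R*2*R = 9 - 4*R²)
b(Z)*u(-3/(-7)) = (9 - 4*2²)*(3*(1 - (-6)/(-7) + 2*(-3/(-7))²)/(7*(-1 - 3/(-7)))) = (9 - 4*4)*(3*(1 - (-6)*(-1)/7 + 2*(-3*(-⅐))²)/(7*(-1 - 3*(-⅐)))) = (9 - 16)*(3*(1 - 2*3/7 + 2*(3/7)²)/(7*(-1 + 3/7))) = -3*(1 - 6/7 + 2*(9/49))/(-4/7) = -3*(-7)*(1 - 6/7 + 18/49)/4 = -3*(-7)*25/(4*49) = -7*(-75/196) = 75/28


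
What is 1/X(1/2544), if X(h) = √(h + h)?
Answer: 2*√318 ≈ 35.665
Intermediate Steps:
X(h) = √2*√h (X(h) = √(2*h) = √2*√h)
1/X(1/2544) = 1/(√2*√(1/2544)) = 1/(√2*(√159/636)) = 1/(√318/636) = 2*√318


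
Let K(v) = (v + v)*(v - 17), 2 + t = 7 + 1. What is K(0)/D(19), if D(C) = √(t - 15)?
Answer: 0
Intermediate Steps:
t = 6 (t = -2 + (7 + 1) = -2 + 8 = 6)
K(v) = 2*v*(-17 + v) (K(v) = (2*v)*(-17 + v) = 2*v*(-17 + v))
D(C) = 3*I (D(C) = √(6 - 15) = √(-9) = 3*I)
K(0)/D(19) = (2*0*(-17 + 0))/((3*I)) = (2*0*(-17))*(-I/3) = 0*(-I/3) = 0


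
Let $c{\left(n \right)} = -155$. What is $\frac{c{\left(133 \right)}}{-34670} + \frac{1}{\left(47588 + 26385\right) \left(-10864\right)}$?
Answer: $\frac{12456457949}{2786229143824} \approx 0.0044707$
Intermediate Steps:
$\frac{c{\left(133 \right)}}{-34670} + \frac{1}{\left(47588 + 26385\right) \left(-10864\right)} = - \frac{155}{-34670} + \frac{1}{\left(47588 + 26385\right) \left(-10864\right)} = \left(-155\right) \left(- \frac{1}{34670}\right) + \frac{1}{73973} \left(- \frac{1}{10864}\right) = \frac{31}{6934} + \frac{1}{73973} \left(- \frac{1}{10864}\right) = \frac{31}{6934} - \frac{1}{803642672} = \frac{12456457949}{2786229143824}$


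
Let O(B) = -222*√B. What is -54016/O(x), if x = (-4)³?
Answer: -3376*I/111 ≈ -30.414*I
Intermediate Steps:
x = -64
-54016/O(x) = -54016*I/1776 = -3376*I/111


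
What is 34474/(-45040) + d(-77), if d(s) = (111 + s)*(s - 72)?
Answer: -114103557/22520 ≈ -5066.8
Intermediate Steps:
d(s) = (-72 + s)*(111 + s) (d(s) = (111 + s)*(-72 + s) = (-72 + s)*(111 + s))
34474/(-45040) + d(-77) = 34474/(-45040) + (-7992 + (-77)² + 39*(-77)) = 34474*(-1/45040) + (-7992 + 5929 - 3003) = -17237/22520 - 5066 = -114103557/22520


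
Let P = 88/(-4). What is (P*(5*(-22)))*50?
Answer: 121000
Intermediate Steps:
P = -22 (P = 88*(-¼) = -22)
(P*(5*(-22)))*50 = -110*(-22)*50 = -22*(-110)*50 = 2420*50 = 121000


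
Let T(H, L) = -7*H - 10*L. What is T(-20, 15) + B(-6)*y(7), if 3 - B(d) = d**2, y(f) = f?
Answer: -241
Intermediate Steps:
B(d) = 3 - d**2
T(H, L) = -10*L - 7*H
T(-20, 15) + B(-6)*y(7) = (-10*15 - 7*(-20)) + (3 - 1*(-6)**2)*7 = (-150 + 140) + (3 - 1*36)*7 = -10 + (3 - 36)*7 = -10 - 33*7 = -10 - 231 = -241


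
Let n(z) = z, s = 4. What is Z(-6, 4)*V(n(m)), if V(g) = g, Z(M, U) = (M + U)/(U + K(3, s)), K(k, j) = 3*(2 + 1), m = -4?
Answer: 8/13 ≈ 0.61539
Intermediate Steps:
K(k, j) = 9 (K(k, j) = 3*3 = 9)
Z(M, U) = (M + U)/(9 + U) (Z(M, U) = (M + U)/(U + 9) = (M + U)/(9 + U))
Z(-6, 4)*V(n(m)) = ((-6 + 4)/(9 + 4))*(-4) = (-2/13)*(-4) = ((1/13)*(-2))*(-4) = -2/13*(-4) = 8/13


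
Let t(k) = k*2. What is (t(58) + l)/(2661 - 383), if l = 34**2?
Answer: 636/1139 ≈ 0.55838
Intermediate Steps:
l = 1156
t(k) = 2*k
(t(58) + l)/(2661 - 383) = (2*58 + 1156)/(2661 - 383) = (116 + 1156)/2278 = 1272*(1/2278) = 636/1139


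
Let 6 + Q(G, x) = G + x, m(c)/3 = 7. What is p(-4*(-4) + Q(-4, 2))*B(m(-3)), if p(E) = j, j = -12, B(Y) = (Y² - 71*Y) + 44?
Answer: 12072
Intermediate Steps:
m(c) = 21 (m(c) = 3*7 = 21)
Q(G, x) = -6 + G + x (Q(G, x) = -6 + (G + x) = -6 + G + x)
B(Y) = 44 + Y² - 71*Y
p(E) = -12
p(-4*(-4) + Q(-4, 2))*B(m(-3)) = -12*(44 + 21² - 71*21) = -12*(44 + 441 - 1491) = -12*(-1006) = 12072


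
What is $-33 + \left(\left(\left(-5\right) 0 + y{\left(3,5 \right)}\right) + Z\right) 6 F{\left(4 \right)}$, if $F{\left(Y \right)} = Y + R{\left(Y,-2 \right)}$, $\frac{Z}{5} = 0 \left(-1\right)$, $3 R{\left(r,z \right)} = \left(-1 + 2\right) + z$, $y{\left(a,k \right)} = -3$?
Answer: $-99$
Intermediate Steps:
$R{\left(r,z \right)} = \frac{1}{3} + \frac{z}{3}$ ($R{\left(r,z \right)} = \frac{\left(-1 + 2\right) + z}{3} = \frac{1 + z}{3} = \frac{1}{3} + \frac{z}{3}$)
$Z = 0$ ($Z = 5 \cdot 0 \left(-1\right) = 5 \cdot 0 = 0$)
$F{\left(Y \right)} = - \frac{1}{3} + Y$ ($F{\left(Y \right)} = Y + \left(\frac{1}{3} + \frac{1}{3} \left(-2\right)\right) = Y + \left(\frac{1}{3} - \frac{2}{3}\right) = Y - \frac{1}{3} = - \frac{1}{3} + Y$)
$-33 + \left(\left(\left(-5\right) 0 + y{\left(3,5 \right)}\right) + Z\right) 6 F{\left(4 \right)} = -33 + \left(\left(\left(-5\right) 0 - 3\right) + 0\right) 6 \left(- \frac{1}{3} + 4\right) = -33 + \left(\left(0 - 3\right) + 0\right) 6 \cdot \frac{11}{3} = -33 + \left(-3 + 0\right) 6 \cdot \frac{11}{3} = -33 + \left(-3\right) 6 \cdot \frac{11}{3} = -33 - 66 = -99$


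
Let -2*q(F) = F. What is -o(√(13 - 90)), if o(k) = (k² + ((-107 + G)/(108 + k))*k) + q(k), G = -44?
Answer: 915684/11741 + 44357*I*√77/23482 ≈ 77.99 + 16.576*I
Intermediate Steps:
q(F) = -F/2
o(k) = k² - k/2 - 151*k/(108 + k) (o(k) = (k² + ((-107 - 44)/(108 + k))*k) - k/2 = (k² + (-151/(108 + k))*k) - k/2 = (k² - 151*k/(108 + k)) - k/2 = k² - k/2 - 151*k/(108 + k))
-o(√(13 - 90)) = -√(13 - 90)*(-410 + 2*(√(13 - 90))² + 215*√(13 - 90))/(2*(108 + √(13 - 90))) = -√(-77)*(-410 + 2*(√(-77))² + 215*√(-77))/(2*(108 + √(-77))) = -I*√77*(-410 + 2*(I*√77)² + 215*(I*√77))/(2*(108 + I*√77)) = -I*√77*(-410 + 2*(-77) + 215*I*√77)/(2*(108 + I*√77)) = -I*√77*(-410 - 154 + 215*I*√77)/(2*(108 + I*√77)) = -I*√77*(-564 + 215*I*√77)/(2*(108 + I*√77))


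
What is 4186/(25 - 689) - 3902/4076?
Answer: -2456633/338308 ≈ -7.2615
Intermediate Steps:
4186/(25 - 689) - 3902/4076 = 4186/(-664) - 3902*1/4076 = 4186*(-1/664) - 1951/2038 = -2093/332 - 1951/2038 = -2456633/338308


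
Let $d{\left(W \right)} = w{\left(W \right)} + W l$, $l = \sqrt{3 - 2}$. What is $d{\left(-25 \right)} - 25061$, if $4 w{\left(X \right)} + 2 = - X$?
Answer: $- \frac{100321}{4} \approx -25080.0$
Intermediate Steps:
$l = 1$ ($l = \sqrt{1} = 1$)
$w{\left(X \right)} = - \frac{1}{2} - \frac{X}{4}$ ($w{\left(X \right)} = - \frac{1}{2} + \frac{\left(-1\right) X}{4} = - \frac{1}{2} - \frac{X}{4}$)
$d{\left(W \right)} = - \frac{1}{2} + \frac{3 W}{4}$ ($d{\left(W \right)} = \left(- \frac{1}{2} - \frac{W}{4}\right) + W 1 = \left(- \frac{1}{2} - \frac{W}{4}\right) + W = - \frac{1}{2} + \frac{3 W}{4}$)
$d{\left(-25 \right)} - 25061 = \left(- \frac{1}{2} + \frac{3}{4} \left(-25\right)\right) - 25061 = \left(- \frac{1}{2} - \frac{75}{4}\right) - 25061 = - \frac{77}{4} - 25061 = - \frac{100321}{4}$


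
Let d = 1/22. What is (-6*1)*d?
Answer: -3/11 ≈ -0.27273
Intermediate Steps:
d = 1/22 ≈ 0.045455
(-6*1)*d = -6*1*(1/22) = -6*1/22 = -3/11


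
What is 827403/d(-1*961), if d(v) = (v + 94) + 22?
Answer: -827403/845 ≈ -979.17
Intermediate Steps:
d(v) = 116 + v (d(v) = (94 + v) + 22 = 116 + v)
827403/d(-1*961) = 827403/(116 - 1*961) = 827403/(116 - 961) = 827403/(-845) = 827403*(-1/845) = -827403/845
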